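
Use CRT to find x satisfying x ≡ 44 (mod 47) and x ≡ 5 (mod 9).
185

Using Chinese Remainder Theorem:
M = 47 × 9 = 423
M1 = 9, M2 = 47
y1 = 9^(-1) mod 47 = 21
y2 = 47^(-1) mod 9 = 5
x = (44×9×21 + 5×47×5) mod 423 = 185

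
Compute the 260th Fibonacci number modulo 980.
885

Matrix identity: Q^n = [[F_(n+1), F_n], [F_n, F_(n-1)]] with Q = [[1,1],[1,0]].
n = 260 = 100000100₂. Square-and-multiply, entries mod 980:
Q^1 = [[1,1],[1,0]]
Q^2 = (Q^1)² = [[2,1],[1,1]]
Q^4 = (Q^2)² = [[5,3],[3,2]]
Q^8 = (Q^4)² = [[34,21],[21,13]]
Q^16 = (Q^8)² = [[617,7],[7,610]]
Q^32 = (Q^16)² = [[498,749],[749,729]]
Q^65 = (Q^32)²·Q = [[288,505],[505,763]]
Q^130 = (Q^65)² = [[849,575],[575,274]]
Q^260 = (Q^130)² = [[866,885],[885,961]]
F_260 mod 980 = Q^260[0][1] = 885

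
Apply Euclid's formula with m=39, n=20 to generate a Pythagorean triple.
(1121, 1560, 1921)

Euclid's formula: a = m² - n², b = 2mn, c = m² + n²
m = 39, n = 20
a = 39² - 20² = 1521 - 400 = 1121
b = 2 × 39 × 20 = 1560
c = 39² + 20² = 1521 + 400 = 1921
Verification: 1121² + 1560² = 1256641 + 2433600 = 3690241 = 1921² ✓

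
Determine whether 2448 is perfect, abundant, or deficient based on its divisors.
abundant

Proper divisors of 2448: sum = 1 + 2 + 3 + 4 + 6 + 8 + 9 + 12 + ... + 408 + 612 + 816 + 1224 (29 divisors) = 4806
Since 4806 > 2448, 2448 is abundant.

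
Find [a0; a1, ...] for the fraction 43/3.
[14; 3]

Euclidean algorithm steps:
43 = 14 × 3 + 1
3 = 3 × 1 + 0
Continued fraction: [14; 3]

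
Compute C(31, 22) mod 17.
13

Using Lucas' theorem:
Write n=31 and k=22 in base 17:
n in base 17: [1, 14]
k in base 17: [1, 5]
C(31,22) mod 17 = ∏ C(n_i, k_i) mod 17
Digit binomials (mod 17): C(1,1) = 1; C(14,5) = 2002 ≡ 13
Product: 1 × 13 = 13 ≡ 13 (mod 17)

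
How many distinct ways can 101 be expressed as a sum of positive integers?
214481126

p(n) counts ways to write n as a sum of positive integers (order ignored).
Euler's pentagonal recurrence: p(k) = p(k-1) + p(k-2) - p(k-5) - p(k-7) + p(k-12) + p(k-15) - ... (offsets j(3j∓1)/2, signs ++--, p(0)=1, p(<0)=0).
DP table for k = 0..100: p(0)=1, p(1)=1, p(2)=2, p(3)=3, p(4)=5, p(5)=7, p(6)=11, p(7)=15, p(8)=22, p(9)=30, p(10)=42, p(11)=56, p(12)=77, p(13)=101, p(14)=135, p(15)=176, p(16)=231, p(17)=297, p(18)=385, p(19)=490, p(20)=627, p(21)=792, p(22)=1002, p(23)=1255, p(24)=1575, p(25)=1958, p(26)=2436, p(27)=3010, p(28)=3718, p(29)=4565, p(30)=5604, p(31)=6842, p(32)=8349, p(33)=10143, p(34)=12310, p(35)=14883, p(36)=17977, p(37)=21637, p(38)=26015, p(39)=31185, p(40)=37338, p(41)=44583, p(42)=53174, p(43)=63261, p(44)=75175, p(45)=89134, p(46)=105558, p(47)=124754, p(48)=147273, p(49)=173525, p(50)=204226, p(51)=239943, p(52)=281589, p(53)=329931, p(54)=386155, p(55)=451276, p(56)=526823, p(57)=614154, p(58)=715220, p(59)=831820, p(60)=966467, p(61)=1121505, p(62)=1300156, p(63)=1505499, p(64)=1741630, p(65)=2012558, p(66)=2323520, p(67)=2679689, p(68)=3087735, p(69)=3554345, p(70)=4087968, p(71)=4697205, p(72)=5392783, p(73)=6185689, p(74)=7089500, p(75)=8118264, p(76)=9289091, p(77)=10619863, p(78)=12132164, p(79)=13848650, p(80)=15796476, p(81)=18004327, p(82)=20506255, p(83)=23338469, p(84)=26543660, p(85)=30167357, p(86)=34262962, p(87)=38887673, p(88)=44108109, p(89)=49995925, p(90)=56634173, p(91)=64112359, p(92)=72533807, p(93)=82010177, p(94)=92669720, p(95)=104651419, p(96)=118114304, p(97)=133230930, p(98)=150198136, p(99)=169229875, p(100)=190569292.
Final step: p(101) = p(100) + p(99) - p(96) - p(94) + p(89) + p(86) - p(79) - p(75) + p(66) + p(61) - p(50) - p(44) + p(31) + p(24) - p(9) - p(1)
= 190569292 + 169229875 - 118114304 - 92669720 + 49995925 + 34262962 - 13848650 - 8118264 + 2323520 + 1121505 - 204226 - 75175 + 6842 + 1575 - 30 - 1
= 214481126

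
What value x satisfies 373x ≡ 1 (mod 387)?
304

gcd(373, 387) = 1, so the inverse exists.
Extended Euclidean algorithm on (387, 373):
387 = 1 × 373 + 14  ⟹  14 = (1)·387 + (-1)·373
373 = 26 × 14 + 9  ⟹  9 = (-26)·387 + (27)·373
14 = 1 × 9 + 5  ⟹  5 = (27)·387 + (-28)·373
9 = 1 × 5 + 4  ⟹  4 = (-53)·387 + (55)·373
5 = 1 × 4 + 1  ⟹  1 = (80)·387 + (-83)·373
So (-83)·373 ≡ 1 (mod 387), i.e. 373^(-1) ≡ -83 ≡ 304 (mod 387).
Check: 373 × 304 = 113392 ≡ 1 (mod 387)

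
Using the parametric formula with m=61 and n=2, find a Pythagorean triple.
(3717, 244, 3725)

Euclid's formula: a = m² - n², b = 2mn, c = m² + n²
m = 61, n = 2
a = 61² - 2² = 3721 - 4 = 3717
b = 2 × 61 × 2 = 244
c = 61² + 2² = 3721 + 4 = 3725
Verification: 3717² + 244² = 13816089 + 59536 = 13875625 = 3725² ✓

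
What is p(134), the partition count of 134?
8149040695

p(n) counts ways to write n as a sum of positive integers (order ignored).
Euler's pentagonal recurrence: p(k) = p(k-1) + p(k-2) - p(k-5) - p(k-7) + p(k-12) + p(k-15) - ... (offsets j(3j∓1)/2, signs ++--, p(0)=1, p(<0)=0).
DP table for k = 0..133: p(0)=1, p(1)=1, p(2)=2, p(3)=3, p(4)=5, p(5)=7, p(6)=11, p(7)=15, p(8)=22, p(9)=30, p(10)=42, p(11)=56, p(12)=77, p(13)=101, p(14)=135, p(15)=176, p(16)=231, p(17)=297, p(18)=385, p(19)=490, p(20)=627, p(21)=792, p(22)=1002, p(23)=1255, p(24)=1575, p(25)=1958, p(26)=2436, p(27)=3010, p(28)=3718, p(29)=4565, p(30)=5604, p(31)=6842, p(32)=8349, p(33)=10143, p(34)=12310, p(35)=14883, p(36)=17977, p(37)=21637, p(38)=26015, p(39)=31185, p(40)=37338, p(41)=44583, p(42)=53174, p(43)=63261, p(44)=75175, p(45)=89134, p(46)=105558, p(47)=124754, p(48)=147273, p(49)=173525, p(50)=204226, p(51)=239943, p(52)=281589, p(53)=329931, p(54)=386155, p(55)=451276, p(56)=526823, p(57)=614154, p(58)=715220, p(59)=831820, p(60)=966467, p(61)=1121505, p(62)=1300156, p(63)=1505499, p(64)=1741630, p(65)=2012558, p(66)=2323520, p(67)=2679689, p(68)=3087735, p(69)=3554345, p(70)=4087968, p(71)=4697205, p(72)=5392783, p(73)=6185689, p(74)=7089500, p(75)=8118264, p(76)=9289091, p(77)=10619863, p(78)=12132164, p(79)=13848650, p(80)=15796476, p(81)=18004327, p(82)=20506255, p(83)=23338469, p(84)=26543660, p(85)=30167357, p(86)=34262962, p(87)=38887673, p(88)=44108109, p(89)=49995925, p(90)=56634173, p(91)=64112359, p(92)=72533807, p(93)=82010177, p(94)=92669720, p(95)=104651419, p(96)=118114304, p(97)=133230930, p(98)=150198136, p(99)=169229875, p(100)=190569292, p(101)=214481126, p(102)=241265379, p(103)=271248950, p(104)=304801365, p(105)=342325709, p(106)=384276336, p(107)=431149389, p(108)=483502844, p(109)=541946240, p(110)=607163746, p(111)=679903203, p(112)=761002156, p(113)=851376628, p(114)=952050665, p(115)=1064144451, p(116)=1188908248, p(117)=1327710076, p(118)=1482074143, p(119)=1653668665, p(120)=1844349560, p(121)=2056148051, p(122)=2291320912, p(123)=2552338241, p(124)=2841940500, p(125)=3163127352, p(126)=3519222692, p(127)=3913864295, p(128)=4351078600, p(129)=4835271870, p(130)=5371315400, p(131)=5964539504, p(132)=6620830889, p(133)=7346629512.
Final step: p(134) = p(133) + p(132) - p(129) - p(127) + p(122) + p(119) - p(112) - p(108) + p(99) + p(94) - p(83) - p(77) + p(64) + p(57) - p(42) - p(34) + p(17) + p(8)
= 7346629512 + 6620830889 - 4835271870 - 3913864295 + 2291320912 + 1653668665 - 761002156 - 483502844 + 169229875 + 92669720 - 23338469 - 10619863 + 1741630 + 614154 - 53174 - 12310 + 297 + 22
= 8149040695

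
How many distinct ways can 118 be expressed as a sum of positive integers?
1482074143

p(n) counts ways to write n as a sum of positive integers (order ignored).
Euler's pentagonal recurrence: p(k) = p(k-1) + p(k-2) - p(k-5) - p(k-7) + p(k-12) + p(k-15) - ... (offsets j(3j∓1)/2, signs ++--, p(0)=1, p(<0)=0).
DP table for k = 0..117: p(0)=1, p(1)=1, p(2)=2, p(3)=3, p(4)=5, p(5)=7, p(6)=11, p(7)=15, p(8)=22, p(9)=30, p(10)=42, p(11)=56, p(12)=77, p(13)=101, p(14)=135, p(15)=176, p(16)=231, p(17)=297, p(18)=385, p(19)=490, p(20)=627, p(21)=792, p(22)=1002, p(23)=1255, p(24)=1575, p(25)=1958, p(26)=2436, p(27)=3010, p(28)=3718, p(29)=4565, p(30)=5604, p(31)=6842, p(32)=8349, p(33)=10143, p(34)=12310, p(35)=14883, p(36)=17977, p(37)=21637, p(38)=26015, p(39)=31185, p(40)=37338, p(41)=44583, p(42)=53174, p(43)=63261, p(44)=75175, p(45)=89134, p(46)=105558, p(47)=124754, p(48)=147273, p(49)=173525, p(50)=204226, p(51)=239943, p(52)=281589, p(53)=329931, p(54)=386155, p(55)=451276, p(56)=526823, p(57)=614154, p(58)=715220, p(59)=831820, p(60)=966467, p(61)=1121505, p(62)=1300156, p(63)=1505499, p(64)=1741630, p(65)=2012558, p(66)=2323520, p(67)=2679689, p(68)=3087735, p(69)=3554345, p(70)=4087968, p(71)=4697205, p(72)=5392783, p(73)=6185689, p(74)=7089500, p(75)=8118264, p(76)=9289091, p(77)=10619863, p(78)=12132164, p(79)=13848650, p(80)=15796476, p(81)=18004327, p(82)=20506255, p(83)=23338469, p(84)=26543660, p(85)=30167357, p(86)=34262962, p(87)=38887673, p(88)=44108109, p(89)=49995925, p(90)=56634173, p(91)=64112359, p(92)=72533807, p(93)=82010177, p(94)=92669720, p(95)=104651419, p(96)=118114304, p(97)=133230930, p(98)=150198136, p(99)=169229875, p(100)=190569292, p(101)=214481126, p(102)=241265379, p(103)=271248950, p(104)=304801365, p(105)=342325709, p(106)=384276336, p(107)=431149389, p(108)=483502844, p(109)=541946240, p(110)=607163746, p(111)=679903203, p(112)=761002156, p(113)=851376628, p(114)=952050665, p(115)=1064144451, p(116)=1188908248, p(117)=1327710076.
Final step: p(118) = p(117) + p(116) - p(113) - p(111) + p(106) + p(103) - p(96) - p(92) + p(83) + p(78) - p(67) - p(61) + p(48) + p(41) - p(26) - p(18) + p(1)
= 1327710076 + 1188908248 - 851376628 - 679903203 + 384276336 + 271248950 - 118114304 - 72533807 + 23338469 + 12132164 - 2679689 - 1121505 + 147273 + 44583 - 2436 - 385 + 1
= 1482074143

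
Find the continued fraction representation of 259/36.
[7; 5, 7]

Euclidean algorithm steps:
259 = 7 × 36 + 7
36 = 5 × 7 + 1
7 = 7 × 1 + 0
Continued fraction: [7; 5, 7]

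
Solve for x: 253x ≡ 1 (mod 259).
43

gcd(253, 259) = 1, so the inverse exists.
Extended Euclidean algorithm on (259, 253):
259 = 1 × 253 + 6  ⟹  6 = (1)·259 + (-1)·253
253 = 42 × 6 + 1  ⟹  1 = (-42)·259 + (43)·253
So (43)·253 ≡ 1 (mod 259), i.e. 253^(-1) ≡ 43 (mod 259).
Check: 253 × 43 = 10879 ≡ 1 (mod 259)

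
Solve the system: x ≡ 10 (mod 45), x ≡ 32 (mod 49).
865

Using Chinese Remainder Theorem:
M = 45 × 49 = 2205
M1 = 49, M2 = 45
y1 = 49^(-1) mod 45 = 34
y2 = 45^(-1) mod 49 = 12
x = (10×49×34 + 32×45×12) mod 2205 = 865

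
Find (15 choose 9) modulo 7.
0

Using Lucas' theorem:
Write n=15 and k=9 in base 7:
n in base 7: [2, 1]
k in base 7: [1, 2]
C(15,9) mod 7 = ∏ C(n_i, k_i) mod 7
Digit binomials (mod 7): C(2,1) = 2; C(1,2) = 0 (k_i > n_i)
Product: 2 × 0 = 0 ≡ 0 (mod 7)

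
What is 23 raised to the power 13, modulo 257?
117

Repeated squaring. Binary of 13 = 1101.
23^1 ≡ 23 (mod 257); 23^2 ≡ 15 (mod 257); 23^4 ≡ 225 (mod 257); 23^8 ≡ 253 (mod 257)
23^13 = 23^1 × 23^4 × 23^8 ≡ 117 (mod 257)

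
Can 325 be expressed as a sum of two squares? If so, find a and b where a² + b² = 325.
1² + 18² (a=1, b=18)

Factorization: 325 = 5^2 × 13
By Fermat: n is sum of two squares iff every prime p ≡ 3 (mod 4) appears to even power.
All primes ≡ 3 (mod 4) appear to even power.
Search a = 0, 1, 2, … for 325 - a² a perfect square: first hit at a = 1: 325 - 1 = 324 = 18².
325 = 1² + 18² = 1 + 324 ✓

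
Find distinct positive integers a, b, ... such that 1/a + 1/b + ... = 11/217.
1/20 + 1/1447 + 1/6279980

Greedy algorithm:
11/217: ceiling(217/11) = 20, use 1/20
3/4340: ceiling(4340/3) = 1447, use 1/1447
1/6279980: ceiling(6279980/1) = 6279980, use 1/6279980
Result: 11/217 = 1/20 + 1/1447 + 1/6279980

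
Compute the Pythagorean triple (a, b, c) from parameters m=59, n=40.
(1881, 4720, 5081)

Euclid's formula: a = m² - n², b = 2mn, c = m² + n²
m = 59, n = 40
a = 59² - 40² = 3481 - 1600 = 1881
b = 2 × 59 × 40 = 4720
c = 59² + 40² = 3481 + 1600 = 5081
Verification: 1881² + 4720² = 3538161 + 22278400 = 25816561 = 5081² ✓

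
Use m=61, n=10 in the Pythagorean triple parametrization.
(3621, 1220, 3821)

Euclid's formula: a = m² - n², b = 2mn, c = m² + n²
m = 61, n = 10
a = 61² - 10² = 3721 - 100 = 3621
b = 2 × 61 × 10 = 1220
c = 61² + 10² = 3721 + 100 = 3821
Verification: 3621² + 1220² = 13111641 + 1488400 = 14600041 = 3821² ✓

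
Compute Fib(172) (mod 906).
195

Matrix identity: Q^n = [[F_(n+1), F_n], [F_n, F_(n-1)]] with Q = [[1,1],[1,0]].
n = 172 = 10101100₂. Square-and-multiply, entries mod 906:
Q^1 = [[1,1],[1,0]]
Q^2 = (Q^1)² = [[2,1],[1,1]]
Q^5 = (Q^2)²·Q = [[8,5],[5,3]]
Q^10 = (Q^5)² = [[89,55],[55,34]]
Q^21 = (Q^10)²·Q = [[497,74],[74,423]]
Q^43 = (Q^21)²·Q = [[747,617],[617,130]]
Q^86 = (Q^43)² = [[82,227],[227,761]]
Q^172 = (Q^86)² = [[269,195],[195,74]]
F_172 mod 906 = Q^172[0][1] = 195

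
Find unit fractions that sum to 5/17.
1/4 + 1/23 + 1/1564

Greedy algorithm:
5/17: ceiling(17/5) = 4, use 1/4
3/68: ceiling(68/3) = 23, use 1/23
1/1564: ceiling(1564/1) = 1564, use 1/1564
Result: 5/17 = 1/4 + 1/23 + 1/1564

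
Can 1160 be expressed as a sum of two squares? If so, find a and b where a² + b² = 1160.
2² + 34² (a=2, b=34)

Factorization: 1160 = 2^3 × 5 × 29
By Fermat: n is sum of two squares iff every prime p ≡ 3 (mod 4) appears to even power.
All primes ≡ 3 (mod 4) appear to even power.
Search a = 0, 1, 2, … for 1160 - a² a perfect square: first hit at a = 2: 1160 - 4 = 1156 = 34².
1160 = 2² + 34² = 4 + 1156 ✓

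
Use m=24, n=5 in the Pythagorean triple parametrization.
(551, 240, 601)

Euclid's formula: a = m² - n², b = 2mn, c = m² + n²
m = 24, n = 5
a = 24² - 5² = 576 - 25 = 551
b = 2 × 24 × 5 = 240
c = 24² + 5² = 576 + 25 = 601
Verification: 551² + 240² = 303601 + 57600 = 361201 = 601² ✓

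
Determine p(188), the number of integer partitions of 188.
1398341745571

p(n) counts ways to write n as a sum of positive integers (order ignored).
Euler's pentagonal recurrence: p(k) = p(k-1) + p(k-2) - p(k-5) - p(k-7) + p(k-12) + p(k-15) - ... (offsets j(3j∓1)/2, signs ++--, p(0)=1, p(<0)=0).
DP table for k = 0..187: p(0)=1, p(1)=1, p(2)=2, p(3)=3, p(4)=5, p(5)=7, p(6)=11, p(7)=15, p(8)=22, p(9)=30, p(10)=42, p(11)=56, p(12)=77, p(13)=101, p(14)=135, p(15)=176, p(16)=231, p(17)=297, p(18)=385, p(19)=490, p(20)=627, p(21)=792, p(22)=1002, p(23)=1255, p(24)=1575, p(25)=1958, p(26)=2436, p(27)=3010, p(28)=3718, p(29)=4565, p(30)=5604, p(31)=6842, p(32)=8349, p(33)=10143, p(34)=12310, p(35)=14883, p(36)=17977, p(37)=21637, p(38)=26015, p(39)=31185, p(40)=37338, p(41)=44583, p(42)=53174, p(43)=63261, p(44)=75175, p(45)=89134, p(46)=105558, p(47)=124754, p(48)=147273, p(49)=173525, p(50)=204226, p(51)=239943, p(52)=281589, p(53)=329931, p(54)=386155, p(55)=451276, p(56)=526823, p(57)=614154, p(58)=715220, p(59)=831820, p(60)=966467, p(61)=1121505, p(62)=1300156, p(63)=1505499, p(64)=1741630, p(65)=2012558, p(66)=2323520, p(67)=2679689, p(68)=3087735, p(69)=3554345, p(70)=4087968, p(71)=4697205, p(72)=5392783, p(73)=6185689, p(74)=7089500, p(75)=8118264, p(76)=9289091, p(77)=10619863, p(78)=12132164, p(79)=13848650, p(80)=15796476, p(81)=18004327, p(82)=20506255, p(83)=23338469, p(84)=26543660, p(85)=30167357, p(86)=34262962, p(87)=38887673, p(88)=44108109, p(89)=49995925, p(90)=56634173, p(91)=64112359, p(92)=72533807, p(93)=82010177, p(94)=92669720, p(95)=104651419, p(96)=118114304, p(97)=133230930, p(98)=150198136, p(99)=169229875, p(100)=190569292, p(101)=214481126, p(102)=241265379, p(103)=271248950, p(104)=304801365, p(105)=342325709, p(106)=384276336, p(107)=431149389, p(108)=483502844, p(109)=541946240, p(110)=607163746, p(111)=679903203, p(112)=761002156, p(113)=851376628, p(114)=952050665, p(115)=1064144451, p(116)=1188908248, p(117)=1327710076, p(118)=1482074143, p(119)=1653668665, p(120)=1844349560, p(121)=2056148051, p(122)=2291320912, p(123)=2552338241, p(124)=2841940500, p(125)=3163127352, p(126)=3519222692, p(127)=3913864295, p(128)=4351078600, p(129)=4835271870, p(130)=5371315400, p(131)=5964539504, p(132)=6620830889, p(133)=7346629512, p(134)=8149040695, p(135)=9035836076, p(136)=10015581680, p(137)=11097645016, p(138)=12292341831, p(139)=13610949895, p(140)=15065878135, p(141)=16670689208, p(142)=18440293320, p(143)=20390982757, p(144)=22540654445, p(145)=24908858009, p(146)=27517052599, p(147)=30388671978, p(148)=33549419497, p(149)=37027355200, p(150)=40853235313, p(151)=45060624582, p(152)=49686288421, p(153)=54770336324, p(154)=60356673280, p(155)=66493182097, p(156)=73232243759, p(157)=80630964769, p(158)=88751778802, p(159)=97662728555, p(160)=107438159466, p(161)=118159068427, p(162)=129913904637, p(163)=142798995930, p(164)=156919475295, p(165)=172389800255, p(166)=189334822579, p(167)=207890420102, p(168)=228204732751, p(169)=250438925115, p(170)=274768617130, p(171)=301384802048, p(172)=330495499613, p(173)=362326859895, p(174)=397125074750, p(175)=435157697830, p(176)=476715857290, p(177)=522115831195, p(178)=571701605655, p(179)=625846753120, p(180)=684957390936, p(181)=749474411781, p(182)=819876908323, p(183)=896684817527, p(184)=980462880430, p(185)=1071823774337, p(186)=1171432692373, p(187)=1280011042268.
Final step: p(188) = p(187) + p(186) - p(183) - p(181) + p(176) + p(173) - p(166) - p(162) + p(153) + p(148) - p(137) - p(131) + p(118) + p(111) - p(96) - p(88) + p(71) + p(62) - p(43) - p(33) + p(12) + p(1)
= 1280011042268 + 1171432692373 - 896684817527 - 749474411781 + 476715857290 + 362326859895 - 189334822579 - 129913904637 + 54770336324 + 33549419497 - 11097645016 - 5964539504 + 1482074143 + 679903203 - 118114304 - 44108109 + 4697205 + 1300156 - 63261 - 10143 + 77 + 1
= 1398341745571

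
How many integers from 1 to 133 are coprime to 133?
108

133 = 7 × 19
φ(n) = n × ∏(1 - 1/p) for each prime p dividing n
φ(133) = 133 × (1 - 1/7) × (1 - 1/19) = 108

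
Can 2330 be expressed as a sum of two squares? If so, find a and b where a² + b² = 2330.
11² + 47² (a=11, b=47)

Factorization: 2330 = 2 × 5 × 233
By Fermat: n is sum of two squares iff every prime p ≡ 3 (mod 4) appears to even power.
All primes ≡ 3 (mod 4) appear to even power.
Search a = 0, 1, 2, … for 2330 - a² a perfect square: first hit at a = 11: 2330 - 121 = 2209 = 47².
2330 = 11² + 47² = 121 + 2209 ✓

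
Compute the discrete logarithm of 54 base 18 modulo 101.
72

Baby-step giant-step with step n = ⌈√101⌉ = 11.
Baby steps 18^j mod 101 (j:value) for j=0..10: 0:1, 1:18, 2:21, 3:75, 4:37, 5:60, 6:70, 7:48, 8:56, 9:99, 10:65.
Giant-step multiplier: 18^(-11) ≡ 18^(100-11) = 18^89 ≡ 12 (mod 101).
Giant steps γ_i = 54·12^i mod 101: γ_0=54, γ_1=42, γ_2=100, γ_3=89, γ_4=58, γ_5=90, γ_6=70 (in table at j=6).
x = i·n + j = 6·11 + 6 = 72.
Check: 18^72 ≡ 54 (mod 101).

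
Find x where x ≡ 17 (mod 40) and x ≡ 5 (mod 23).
97

Using Chinese Remainder Theorem:
M = 40 × 23 = 920
M1 = 23, M2 = 40
y1 = 23^(-1) mod 40 = 7
y2 = 40^(-1) mod 23 = 19
x = (17×23×7 + 5×40×19) mod 920 = 97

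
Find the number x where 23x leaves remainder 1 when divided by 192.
167

gcd(23, 192) = 1, so the inverse exists.
Extended Euclidean algorithm on (192, 23):
192 = 8 × 23 + 8  ⟹  8 = (1)·192 + (-8)·23
23 = 2 × 8 + 7  ⟹  7 = (-2)·192 + (17)·23
8 = 1 × 7 + 1  ⟹  1 = (3)·192 + (-25)·23
So (-25)·23 ≡ 1 (mod 192), i.e. 23^(-1) ≡ -25 ≡ 167 (mod 192).
Check: 23 × 167 = 3841 ≡ 1 (mod 192)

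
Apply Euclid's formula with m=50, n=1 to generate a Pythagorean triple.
(2499, 100, 2501)

Euclid's formula: a = m² - n², b = 2mn, c = m² + n²
m = 50, n = 1
a = 50² - 1² = 2500 - 1 = 2499
b = 2 × 50 × 1 = 100
c = 50² + 1² = 2500 + 1 = 2501
Verification: 2499² + 100² = 6245001 + 10000 = 6255001 = 2501² ✓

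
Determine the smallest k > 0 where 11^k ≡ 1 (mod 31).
30

31 is prime, so ord(11) divides φ(31) = 30.
Divisors of 30: 1, 2, 3, 5, 6, 10, 15, 30.
Repeated squaring: 11^1 ≡ 11, 11^2 ≡ 28, 11^4 ≡ 9, 11^8 ≡ 19, 11^16 ≡ 20 (mod 31).
Test 11^d mod 31 for each divisor d in increasing order:
11^1 ≡ 11
11^2 ≡ 28
11^3 = 11^2·11^1 ≡ 29
11^5 = 11^4·11^1 ≡ 6
11^6 = 11^4·11^2 ≡ 4
11^10 = 11^8·11^2 ≡ 5
11^15 = 11^8·11^4·11^2·11^1 ≡ 30
11^30 = 11^16·11^8·11^4·11^2 ≡ 1  ← first divisor giving 1
The order is 30.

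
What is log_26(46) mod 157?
96

Baby-step giant-step with step n = ⌈√157⌉ = 13.
Baby steps 26^j mod 157 (j:value) for j=0..12: 0:1, 1:26, 2:48, 3:149, 4:106, 5:87, 6:64, 7:94, 8:89, 9:116, 10:33, 11:73, 12:14.
Giant-step multiplier: 26^(-13) ≡ 26^(156-13) = 26^143 ≡ 22 (mod 157).
Giant steps γ_i = 46·22^i mod 157: γ_0=46, γ_1=70, γ_2=127, γ_3=125, γ_4=81, γ_5=55, γ_6=111, γ_7=87 (in table at j=5).
x = i·n + j = 7·13 + 5 = 96.
Check: 26^96 ≡ 46 (mod 157).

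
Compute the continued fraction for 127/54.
[2; 2, 1, 5, 3]

Euclidean algorithm steps:
127 = 2 × 54 + 19
54 = 2 × 19 + 16
19 = 1 × 16 + 3
16 = 5 × 3 + 1
3 = 3 × 1 + 0
Continued fraction: [2; 2, 1, 5, 3]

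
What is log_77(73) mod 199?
19

Baby-step giant-step with step n = ⌈√199⌉ = 15.
Baby steps 77^j mod 199 (j:value) for j=0..14: 0:1, 1:77, 2:158, 3:27, 4:89, 5:87, 6:132, 7:15, 8:160, 9:181, 10:7, 11:141, 12:111, 13:189, 14:26.
Giant-step multiplier: 77^(-15) ≡ 77^(198-15) = 77^183 ≡ 83 (mod 199).
Giant steps γ_i = 73·83^i mod 199: γ_0=73, γ_1=89 (in table at j=4).
x = i·n + j = 1·15 + 4 = 19.
Check: 77^19 ≡ 73 (mod 199).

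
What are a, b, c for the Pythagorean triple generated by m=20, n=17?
(111, 680, 689)

Euclid's formula: a = m² - n², b = 2mn, c = m² + n²
m = 20, n = 17
a = 20² - 17² = 400 - 289 = 111
b = 2 × 20 × 17 = 680
c = 20² + 17² = 400 + 289 = 689
Verification: 111² + 680² = 12321 + 462400 = 474721 = 689² ✓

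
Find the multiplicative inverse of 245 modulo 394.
275

gcd(245, 394) = 1, so the inverse exists.
Extended Euclidean algorithm on (394, 245):
394 = 1 × 245 + 149  ⟹  149 = (1)·394 + (-1)·245
245 = 1 × 149 + 96  ⟹  96 = (-1)·394 + (2)·245
149 = 1 × 96 + 53  ⟹  53 = (2)·394 + (-3)·245
96 = 1 × 53 + 43  ⟹  43 = (-3)·394 + (5)·245
53 = 1 × 43 + 10  ⟹  10 = (5)·394 + (-8)·245
43 = 4 × 10 + 3  ⟹  3 = (-23)·394 + (37)·245
10 = 3 × 3 + 1  ⟹  1 = (74)·394 + (-119)·245
So (-119)·245 ≡ 1 (mod 394), i.e. 245^(-1) ≡ -119 ≡ 275 (mod 394).
Check: 245 × 275 = 67375 ≡ 1 (mod 394)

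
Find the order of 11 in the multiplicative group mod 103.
102

103 is prime, so ord(11) divides φ(103) = 102.
Divisors of 102: 1, 2, 3, 6, 17, 34, 51, 102.
Repeated squaring: 11^1 ≡ 11, 11^2 ≡ 18, 11^4 ≡ 15, 11^8 ≡ 19, 11^16 ≡ 52, 11^32 ≡ 26, 11^64 ≡ 58 (mod 103).
Test 11^d mod 103 for each divisor d in increasing order:
11^1 ≡ 11
11^2 ≡ 18
11^3 = 11^2·11^1 ≡ 95
11^6 = 11^4·11^2 ≡ 64
11^17 = 11^16·11^1 ≡ 57
11^34 = 11^32·11^2 ≡ 56
11^51 = 11^32·11^16·11^2·11^1 ≡ 102
11^102 = 11^64·11^32·11^4·11^2 ≡ 1  ← first divisor giving 1
The order is 102.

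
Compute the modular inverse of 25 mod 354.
85

gcd(25, 354) = 1, so the inverse exists.
Extended Euclidean algorithm on (354, 25):
354 = 14 × 25 + 4  ⟹  4 = (1)·354 + (-14)·25
25 = 6 × 4 + 1  ⟹  1 = (-6)·354 + (85)·25
So (85)·25 ≡ 1 (mod 354), i.e. 25^(-1) ≡ 85 (mod 354).
Check: 25 × 85 = 2125 ≡ 1 (mod 354)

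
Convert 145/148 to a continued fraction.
[0; 1, 48, 3]

Euclidean algorithm steps:
145 = 0 × 148 + 145
148 = 1 × 145 + 3
145 = 48 × 3 + 1
3 = 3 × 1 + 0
Continued fraction: [0; 1, 48, 3]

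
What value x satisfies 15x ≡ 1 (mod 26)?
7

gcd(15, 26) = 1, so the inverse exists.
Extended Euclidean algorithm on (26, 15):
26 = 1 × 15 + 11  ⟹  11 = (1)·26 + (-1)·15
15 = 1 × 11 + 4  ⟹  4 = (-1)·26 + (2)·15
11 = 2 × 4 + 3  ⟹  3 = (3)·26 + (-5)·15
4 = 1 × 3 + 1  ⟹  1 = (-4)·26 + (7)·15
So (7)·15 ≡ 1 (mod 26), i.e. 15^(-1) ≡ 7 (mod 26).
Check: 15 × 7 = 105 ≡ 1 (mod 26)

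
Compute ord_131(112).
13

131 is prime, so ord(112) divides φ(131) = 130.
Divisors of 130: 1, 2, 5, 10, 13, 26, 65, 130.
Repeated squaring: 112^1 ≡ 112, 112^2 ≡ 99, 112^4 ≡ 107, 112^8 ≡ 52, 112^16 ≡ 84, 112^32 ≡ 113, 112^64 ≡ 62, 112^128 ≡ 45 (mod 131).
Test 112^d mod 131 for each divisor d in increasing order:
112^1 ≡ 112
112^2 ≡ 99
112^5 = 112^4·112^1 ≡ 63
112^10 = 112^8·112^2 ≡ 39
112^13 = 112^8·112^4·112^1 ≡ 1  ← first divisor giving 1
The order is 13.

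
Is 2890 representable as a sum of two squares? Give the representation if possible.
9² + 53² (a=9, b=53)

Factorization: 2890 = 2 × 5 × 17^2
By Fermat: n is sum of two squares iff every prime p ≡ 3 (mod 4) appears to even power.
All primes ≡ 3 (mod 4) appear to even power.
Search a = 0, 1, 2, … for 2890 - a² a perfect square: first hit at a = 9: 2890 - 81 = 2809 = 53².
2890 = 9² + 53² = 81 + 2809 ✓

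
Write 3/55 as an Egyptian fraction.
1/19 + 1/523 + 1/546535

Greedy algorithm:
3/55: ceiling(55/3) = 19, use 1/19
2/1045: ceiling(1045/2) = 523, use 1/523
1/546535: ceiling(546535/1) = 546535, use 1/546535
Result: 3/55 = 1/19 + 1/523 + 1/546535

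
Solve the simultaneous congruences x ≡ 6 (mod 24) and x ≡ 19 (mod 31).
174

Using Chinese Remainder Theorem:
M = 24 × 31 = 744
M1 = 31, M2 = 24
y1 = 31^(-1) mod 24 = 7
y2 = 24^(-1) mod 31 = 22
x = (6×31×7 + 19×24×22) mod 744 = 174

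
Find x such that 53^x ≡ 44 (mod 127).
22

Baby-step giant-step with step n = ⌈√127⌉ = 12.
Baby steps 53^j mod 127 (j:value) for j=0..11: 0:1, 1:53, 2:15, 3:33, 4:98, 5:114, 6:73, 7:59, 8:79, 9:123, 10:42, 11:67.
Giant-step multiplier: 53^(-12) ≡ 53^(126-12) = 53^114 ≡ 76 (mod 127).
Giant steps γ_i = 44·76^i mod 127: γ_0=44, γ_1=42 (in table at j=10).
x = i·n + j = 1·12 + 10 = 22.
Check: 53^22 ≡ 44 (mod 127).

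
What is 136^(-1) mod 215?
166

gcd(136, 215) = 1, so the inverse exists.
Extended Euclidean algorithm on (215, 136):
215 = 1 × 136 + 79  ⟹  79 = (1)·215 + (-1)·136
136 = 1 × 79 + 57  ⟹  57 = (-1)·215 + (2)·136
79 = 1 × 57 + 22  ⟹  22 = (2)·215 + (-3)·136
57 = 2 × 22 + 13  ⟹  13 = (-5)·215 + (8)·136
22 = 1 × 13 + 9  ⟹  9 = (7)·215 + (-11)·136
13 = 1 × 9 + 4  ⟹  4 = (-12)·215 + (19)·136
9 = 2 × 4 + 1  ⟹  1 = (31)·215 + (-49)·136
So (-49)·136 ≡ 1 (mod 215), i.e. 136^(-1) ≡ -49 ≡ 166 (mod 215).
Check: 136 × 166 = 22576 ≡ 1 (mod 215)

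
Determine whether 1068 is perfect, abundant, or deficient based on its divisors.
abundant

Proper divisors of 1068: sum = 1 + 2 + 3 + 4 + 6 + 12 + 89 + 178 + 267 + 356 + 534 = 1452
Since 1452 > 1068, 1068 is abundant.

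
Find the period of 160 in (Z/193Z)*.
64

193 is prime, so ord(160) divides φ(193) = 192.
Divisors of 192: 1, 2, 3, 4, 6, 8, 12, 16, 24, 32, 48, 64, 96, 192.
Repeated squaring: 160^1 ≡ 160, 160^2 ≡ 124, 160^4 ≡ 129, 160^8 ≡ 43, 160^16 ≡ 112, 160^32 ≡ 192, 160^64 ≡ 1, 160^128 ≡ 1 (mod 193).
Test 160^d mod 193 for each divisor d in increasing order:
160^1 ≡ 160
160^2 ≡ 124
160^3 = 160^2·160^1 ≡ 154
160^4 ≡ 129
160^6 = 160^4·160^2 ≡ 170
160^8 ≡ 43
160^12 = 160^8·160^4 ≡ 143
160^16 ≡ 112
160^24 = 160^16·160^8 ≡ 184
160^32 ≡ 192
160^48 = 160^32·160^16 ≡ 81
160^64 ≡ 1  ← first divisor giving 1
The order is 64.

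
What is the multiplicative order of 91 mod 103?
51

103 is prime, so ord(91) divides φ(103) = 102.
Divisors of 102: 1, 2, 3, 6, 17, 34, 51, 102.
Repeated squaring: 91^1 ≡ 91, 91^2 ≡ 41, 91^4 ≡ 33, 91^8 ≡ 59, 91^16 ≡ 82, 91^32 ≡ 29, 91^64 ≡ 17 (mod 103).
Test 91^d mod 103 for each divisor d in increasing order:
91^1 ≡ 91
91^2 ≡ 41
91^3 = 91^2·91^1 ≡ 23
91^6 = 91^4·91^2 ≡ 14
91^17 = 91^16·91^1 ≡ 46
91^34 = 91^32·91^2 ≡ 56
91^51 = 91^32·91^16·91^2·91^1 ≡ 1  ← first divisor giving 1
The order is 51.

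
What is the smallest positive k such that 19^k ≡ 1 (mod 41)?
40

41 is prime, so ord(19) divides φ(41) = 40.
Divisors of 40: 1, 2, 4, 5, 8, 10, 20, 40.
Repeated squaring: 19^1 ≡ 19, 19^2 ≡ 33, 19^4 ≡ 23, 19^8 ≡ 37, 19^16 ≡ 16, 19^32 ≡ 10 (mod 41).
Test 19^d mod 41 for each divisor d in increasing order:
19^1 ≡ 19
19^2 ≡ 33
19^4 ≡ 23
19^5 = 19^4·19^1 ≡ 27
19^8 ≡ 37
19^10 = 19^8·19^2 ≡ 32
19^20 = 19^16·19^4 ≡ 40
19^40 = 19^32·19^8 ≡ 1  ← first divisor giving 1
The order is 40.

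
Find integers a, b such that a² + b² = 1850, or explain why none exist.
1² + 43² (a=1, b=43)

Factorization: 1850 = 2 × 5^2 × 37
By Fermat: n is sum of two squares iff every prime p ≡ 3 (mod 4) appears to even power.
All primes ≡ 3 (mod 4) appear to even power.
Search a = 0, 1, 2, … for 1850 - a² a perfect square: first hit at a = 1: 1850 - 1 = 1849 = 43².
1850 = 1² + 43² = 1 + 1849 ✓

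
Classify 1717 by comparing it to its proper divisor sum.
deficient

Proper divisors of 1717: sum = 1 + 17 + 101 = 119
Since 119 < 1717, 1717 is deficient.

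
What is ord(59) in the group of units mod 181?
5

181 is prime, so ord(59) divides φ(181) = 180.
Divisors of 180: 1, 2, 3, 4, 5, 6, 9, 10, 12, 15, 18, 20, 30, 36, 45, 60, 90, 180.
Repeated squaring: 59^1 ≡ 59, 59^2 ≡ 42, 59^4 ≡ 135, 59^8 ≡ 125, 59^16 ≡ 59, 59^32 ≡ 42, 59^64 ≡ 135, 59^128 ≡ 125 (mod 181).
Test 59^d mod 181 for each divisor d in increasing order:
59^1 ≡ 59
59^2 ≡ 42
59^3 = 59^2·59^1 ≡ 125
59^4 ≡ 135
59^5 = 59^4·59^1 ≡ 1  ← first divisor giving 1
The order is 5.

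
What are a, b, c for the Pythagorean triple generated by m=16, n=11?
(135, 352, 377)

Euclid's formula: a = m² - n², b = 2mn, c = m² + n²
m = 16, n = 11
a = 16² - 11² = 256 - 121 = 135
b = 2 × 16 × 11 = 352
c = 16² + 11² = 256 + 121 = 377
Verification: 135² + 352² = 18225 + 123904 = 142129 = 377² ✓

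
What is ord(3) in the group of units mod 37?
18

37 is prime, so ord(3) divides φ(37) = 36.
Divisors of 36: 1, 2, 3, 4, 6, 9, 12, 18, 36.
Repeated squaring: 3^1 ≡ 3, 3^2 ≡ 9, 3^4 ≡ 7, 3^8 ≡ 12, 3^16 ≡ 33, 3^32 ≡ 16 (mod 37).
Test 3^d mod 37 for each divisor d in increasing order:
3^1 ≡ 3
3^2 ≡ 9
3^3 = 3^2·3^1 ≡ 27
3^4 ≡ 7
3^6 = 3^4·3^2 ≡ 26
3^9 = 3^8·3^1 ≡ 36
3^12 = 3^8·3^4 ≡ 10
3^18 = 3^16·3^2 ≡ 1  ← first divisor giving 1
The order is 18.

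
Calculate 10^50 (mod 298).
270

Repeated squaring. Binary of 50 = 110010.
10^1 ≡ 10 (mod 298); 10^2 ≡ 100 (mod 298); 10^4 ≡ 166 (mod 298); 10^8 ≡ 140 (mod 298); 10^16 ≡ 230 (mod 298); 10^32 ≡ 154 (mod 298)
10^50 = 10^2 × 10^16 × 10^32 ≡ 270 (mod 298)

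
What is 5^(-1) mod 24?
5

gcd(5, 24) = 1, so the inverse exists.
Extended Euclidean algorithm on (24, 5):
24 = 4 × 5 + 4  ⟹  4 = (1)·24 + (-4)·5
5 = 1 × 4 + 1  ⟹  1 = (-1)·24 + (5)·5
So (5)·5 ≡ 1 (mod 24), i.e. 5^(-1) ≡ 5 (mod 24).
Check: 5 × 5 = 25 ≡ 1 (mod 24)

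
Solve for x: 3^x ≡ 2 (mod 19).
7

Baby-step giant-step with step n = ⌈√19⌉ = 5.
Baby steps 3^j mod 19 (j:value) for j=0..4: 0:1, 1:3, 2:9, 3:8, 4:5.
Giant-step multiplier: 3^(-5) ≡ 3^(18-5) = 3^13 ≡ 14 (mod 19).
Giant steps γ_i = 2·14^i mod 19: γ_0=2, γ_1=9 (in table at j=2).
x = i·n + j = 1·5 + 2 = 7.
Check: 3^7 ≡ 2 (mod 19).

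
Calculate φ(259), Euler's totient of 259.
216

259 = 7 × 37
φ(n) = n × ∏(1 - 1/p) for each prime p dividing n
φ(259) = 259 × (1 - 1/7) × (1 - 1/37) = 216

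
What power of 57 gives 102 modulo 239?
58

Baby-step giant-step with step n = ⌈√239⌉ = 16.
Baby steps 57^j mod 239 (j:value) for j=0..15: 0:1, 1:57, 2:142, 3:207, 4:88, 5:236, 6:68, 7:52, 8:96, 9:214, 10:9, 11:35, 12:83, 13:190, 14:75, 15:212.
Giant-step multiplier: 57^(-16) ≡ 57^(238-16) = 57^222 ≡ 66 (mod 239).
Giant steps γ_i = 102·66^i mod 239: γ_0=102, γ_1=40, γ_2=11, γ_3=9 (in table at j=10).
x = i·n + j = 3·16 + 10 = 58.
Check: 57^58 ≡ 102 (mod 239).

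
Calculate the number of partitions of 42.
53174

p(n) counts ways to write n as a sum of positive integers (order ignored).
Euler's pentagonal recurrence: p(k) = p(k-1) + p(k-2) - p(k-5) - p(k-7) + p(k-12) + p(k-15) - ... (offsets j(3j∓1)/2, signs ++--, p(0)=1, p(<0)=0).
DP table for k = 0..41: p(0)=1, p(1)=1, p(2)=2, p(3)=3, p(4)=5, p(5)=7, p(6)=11, p(7)=15, p(8)=22, p(9)=30, p(10)=42, p(11)=56, p(12)=77, p(13)=101, p(14)=135, p(15)=176, p(16)=231, p(17)=297, p(18)=385, p(19)=490, p(20)=627, p(21)=792, p(22)=1002, p(23)=1255, p(24)=1575, p(25)=1958, p(26)=2436, p(27)=3010, p(28)=3718, p(29)=4565, p(30)=5604, p(31)=6842, p(32)=8349, p(33)=10143, p(34)=12310, p(35)=14883, p(36)=17977, p(37)=21637, p(38)=26015, p(39)=31185, p(40)=37338, p(41)=44583.
Final step: p(42) = p(41) + p(40) - p(37) - p(35) + p(30) + p(27) - p(20) - p(16) + p(7) + p(2)
= 44583 + 37338 - 21637 - 14883 + 5604 + 3010 - 627 - 231 + 15 + 2
= 53174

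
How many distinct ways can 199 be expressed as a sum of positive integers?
3646072432125

p(n) counts ways to write n as a sum of positive integers (order ignored).
Euler's pentagonal recurrence: p(k) = p(k-1) + p(k-2) - p(k-5) - p(k-7) + p(k-12) + p(k-15) - ... (offsets j(3j∓1)/2, signs ++--, p(0)=1, p(<0)=0).
DP table for k = 0..198: p(0)=1, p(1)=1, p(2)=2, p(3)=3, p(4)=5, p(5)=7, p(6)=11, p(7)=15, p(8)=22, p(9)=30, p(10)=42, p(11)=56, p(12)=77, p(13)=101, p(14)=135, p(15)=176, p(16)=231, p(17)=297, p(18)=385, p(19)=490, p(20)=627, p(21)=792, p(22)=1002, p(23)=1255, p(24)=1575, p(25)=1958, p(26)=2436, p(27)=3010, p(28)=3718, p(29)=4565, p(30)=5604, p(31)=6842, p(32)=8349, p(33)=10143, p(34)=12310, p(35)=14883, p(36)=17977, p(37)=21637, p(38)=26015, p(39)=31185, p(40)=37338, p(41)=44583, p(42)=53174, p(43)=63261, p(44)=75175, p(45)=89134, p(46)=105558, p(47)=124754, p(48)=147273, p(49)=173525, p(50)=204226, p(51)=239943, p(52)=281589, p(53)=329931, p(54)=386155, p(55)=451276, p(56)=526823, p(57)=614154, p(58)=715220, p(59)=831820, p(60)=966467, p(61)=1121505, p(62)=1300156, p(63)=1505499, p(64)=1741630, p(65)=2012558, p(66)=2323520, p(67)=2679689, p(68)=3087735, p(69)=3554345, p(70)=4087968, p(71)=4697205, p(72)=5392783, p(73)=6185689, p(74)=7089500, p(75)=8118264, p(76)=9289091, p(77)=10619863, p(78)=12132164, p(79)=13848650, p(80)=15796476, p(81)=18004327, p(82)=20506255, p(83)=23338469, p(84)=26543660, p(85)=30167357, p(86)=34262962, p(87)=38887673, p(88)=44108109, p(89)=49995925, p(90)=56634173, p(91)=64112359, p(92)=72533807, p(93)=82010177, p(94)=92669720, p(95)=104651419, p(96)=118114304, p(97)=133230930, p(98)=150198136, p(99)=169229875, p(100)=190569292, p(101)=214481126, p(102)=241265379, p(103)=271248950, p(104)=304801365, p(105)=342325709, p(106)=384276336, p(107)=431149389, p(108)=483502844, p(109)=541946240, p(110)=607163746, p(111)=679903203, p(112)=761002156, p(113)=851376628, p(114)=952050665, p(115)=1064144451, p(116)=1188908248, p(117)=1327710076, p(118)=1482074143, p(119)=1653668665, p(120)=1844349560, p(121)=2056148051, p(122)=2291320912, p(123)=2552338241, p(124)=2841940500, p(125)=3163127352, p(126)=3519222692, p(127)=3913864295, p(128)=4351078600, p(129)=4835271870, p(130)=5371315400, p(131)=5964539504, p(132)=6620830889, p(133)=7346629512, p(134)=8149040695, p(135)=9035836076, p(136)=10015581680, p(137)=11097645016, p(138)=12292341831, p(139)=13610949895, p(140)=15065878135, p(141)=16670689208, p(142)=18440293320, p(143)=20390982757, p(144)=22540654445, p(145)=24908858009, p(146)=27517052599, p(147)=30388671978, p(148)=33549419497, p(149)=37027355200, p(150)=40853235313, p(151)=45060624582, p(152)=49686288421, p(153)=54770336324, p(154)=60356673280, p(155)=66493182097, p(156)=73232243759, p(157)=80630964769, p(158)=88751778802, p(159)=97662728555, p(160)=107438159466, p(161)=118159068427, p(162)=129913904637, p(163)=142798995930, p(164)=156919475295, p(165)=172389800255, p(166)=189334822579, p(167)=207890420102, p(168)=228204732751, p(169)=250438925115, p(170)=274768617130, p(171)=301384802048, p(172)=330495499613, p(173)=362326859895, p(174)=397125074750, p(175)=435157697830, p(176)=476715857290, p(177)=522115831195, p(178)=571701605655, p(179)=625846753120, p(180)=684957390936, p(181)=749474411781, p(182)=819876908323, p(183)=896684817527, p(184)=980462880430, p(185)=1071823774337, p(186)=1171432692373, p(187)=1280011042268, p(188)=1398341745571, p(189)=1527273599625, p(190)=1667727404093, p(191)=1820701100652, p(192)=1987276856363, p(193)=2168627105469, p(194)=2366022741845, p(195)=2580840212973, p(196)=2814570987591, p(197)=3068829878530, p(198)=3345365983698.
Final step: p(199) = p(198) + p(197) - p(194) - p(192) + p(187) + p(184) - p(177) - p(173) + p(164) + p(159) - p(148) - p(142) + p(129) + p(122) - p(107) - p(99) + p(82) + p(73) - p(54) - p(44) + p(23) + p(12)
= 3345365983698 + 3068829878530 - 2366022741845 - 1987276856363 + 1280011042268 + 980462880430 - 522115831195 - 362326859895 + 156919475295 + 97662728555 - 33549419497 - 18440293320 + 4835271870 + 2291320912 - 431149389 - 169229875 + 20506255 + 6185689 - 386155 - 75175 + 1255 + 77
= 3646072432125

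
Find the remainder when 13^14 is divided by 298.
153

Repeated squaring. Binary of 14 = 1110.
13^1 ≡ 13 (mod 298); 13^2 ≡ 169 (mod 298); 13^4 ≡ 251 (mod 298); 13^8 ≡ 123 (mod 298)
13^14 = 13^2 × 13^4 × 13^8 ≡ 153 (mod 298)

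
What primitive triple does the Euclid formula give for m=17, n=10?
(189, 340, 389)

Euclid's formula: a = m² - n², b = 2mn, c = m² + n²
m = 17, n = 10
a = 17² - 10² = 289 - 100 = 189
b = 2 × 17 × 10 = 340
c = 17² + 10² = 289 + 100 = 389
Verification: 189² + 340² = 35721 + 115600 = 151321 = 389² ✓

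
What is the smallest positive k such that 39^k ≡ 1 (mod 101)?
20

101 is prime, so ord(39) divides φ(101) = 100.
Divisors of 100: 1, 2, 4, 5, 10, 20, 25, 50, 100.
Repeated squaring: 39^1 ≡ 39, 39^2 ≡ 6, 39^4 ≡ 36, 39^8 ≡ 84, 39^16 ≡ 87, 39^32 ≡ 95, 39^64 ≡ 36 (mod 101).
Test 39^d mod 101 for each divisor d in increasing order:
39^1 ≡ 39
39^2 ≡ 6
39^4 ≡ 36
39^5 = 39^4·39^1 ≡ 91
39^10 = 39^8·39^2 ≡ 100
39^20 = 39^16·39^4 ≡ 1  ← first divisor giving 1
The order is 20.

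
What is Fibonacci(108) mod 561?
153

Matrix identity: Q^n = [[F_(n+1), F_n], [F_n, F_(n-1)]] with Q = [[1,1],[1,0]].
n = 108 = 1101100₂. Square-and-multiply, entries mod 561:
Q^1 = [[1,1],[1,0]]
Q^3 = (Q^1)²·Q = [[3,2],[2,1]]
Q^6 = (Q^3)² = [[13,8],[8,5]]
Q^13 = (Q^6)²·Q = [[377,233],[233,144]]
Q^27 = (Q^13)²·Q = [[285,68],[68,217]]
Q^54 = (Q^27)² = [[16,476],[476,101]]
Q^108 = (Q^54)² = [[188,153],[153,35]]
F_108 mod 561 = Q^108[0][1] = 153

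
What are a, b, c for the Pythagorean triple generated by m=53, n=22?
(2325, 2332, 3293)

Euclid's formula: a = m² - n², b = 2mn, c = m² + n²
m = 53, n = 22
a = 53² - 22² = 2809 - 484 = 2325
b = 2 × 53 × 22 = 2332
c = 53² + 22² = 2809 + 484 = 3293
Verification: 2325² + 2332² = 5405625 + 5438224 = 10843849 = 3293² ✓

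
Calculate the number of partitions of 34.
12310

p(n) counts ways to write n as a sum of positive integers (order ignored).
Euler's pentagonal recurrence: p(k) = p(k-1) + p(k-2) - p(k-5) - p(k-7) + p(k-12) + p(k-15) - ... (offsets j(3j∓1)/2, signs ++--, p(0)=1, p(<0)=0).
DP table for k = 0..33: p(0)=1, p(1)=1, p(2)=2, p(3)=3, p(4)=5, p(5)=7, p(6)=11, p(7)=15, p(8)=22, p(9)=30, p(10)=42, p(11)=56, p(12)=77, p(13)=101, p(14)=135, p(15)=176, p(16)=231, p(17)=297, p(18)=385, p(19)=490, p(20)=627, p(21)=792, p(22)=1002, p(23)=1255, p(24)=1575, p(25)=1958, p(26)=2436, p(27)=3010, p(28)=3718, p(29)=4565, p(30)=5604, p(31)=6842, p(32)=8349, p(33)=10143.
Final step: p(34) = p(33) + p(32) - p(29) - p(27) + p(22) + p(19) - p(12) - p(8)
= 10143 + 8349 - 4565 - 3010 + 1002 + 490 - 77 - 22
= 12310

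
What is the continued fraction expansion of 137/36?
[3; 1, 4, 7]

Euclidean algorithm steps:
137 = 3 × 36 + 29
36 = 1 × 29 + 7
29 = 4 × 7 + 1
7 = 7 × 1 + 0
Continued fraction: [3; 1, 4, 7]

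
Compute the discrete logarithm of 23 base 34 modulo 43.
8

Baby-step giant-step with step n = ⌈√43⌉ = 7.
Baby steps 34^j mod 43 (j:value) for j=0..6: 0:1, 1:34, 2:38, 3:2, 4:25, 5:33, 6:4.
Giant-step multiplier: 34^(-7) ≡ 34^(42-7) = 34^35 ≡ 37 (mod 43).
Giant steps γ_i = 23·37^i mod 43: γ_0=23, γ_1=34 (in table at j=1).
x = i·n + j = 1·7 + 1 = 8.
Check: 34^8 ≡ 23 (mod 43).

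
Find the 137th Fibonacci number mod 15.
7

Matrix identity: Q^n = [[F_(n+1), F_n], [F_n, F_(n-1)]] with Q = [[1,1],[1,0]].
n = 137 = 10001001₂. Square-and-multiply, entries mod 15:
Q^1 = [[1,1],[1,0]]
Q^2 = (Q^1)² = [[2,1],[1,1]]
Q^4 = (Q^2)² = [[5,3],[3,2]]
Q^8 = (Q^4)² = [[4,6],[6,13]]
Q^17 = (Q^8)²·Q = [[4,7],[7,12]]
Q^34 = (Q^17)² = [[5,7],[7,13]]
Q^68 = (Q^34)² = [[14,6],[6,8]]
Q^137 = (Q^68)²·Q = [[4,7],[7,12]]
F_137 mod 15 = Q^137[0][1] = 7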